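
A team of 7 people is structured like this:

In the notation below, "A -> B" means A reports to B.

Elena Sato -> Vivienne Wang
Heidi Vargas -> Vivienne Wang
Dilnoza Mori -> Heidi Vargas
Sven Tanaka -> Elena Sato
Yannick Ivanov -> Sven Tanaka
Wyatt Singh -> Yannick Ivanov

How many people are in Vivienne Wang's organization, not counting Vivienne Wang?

Vivienne Wang directly manages Elena Sato, Heidi Vargas. Under Elena Sato: Sven Tanaka, Yannick Ivanov, Wyatt Singh (3). Under Heidi Vargas: Dilnoza Mori (1). So Vivienne Wang's organization is 2 direct reports plus everyone under them: 4 + 2 = 6.

6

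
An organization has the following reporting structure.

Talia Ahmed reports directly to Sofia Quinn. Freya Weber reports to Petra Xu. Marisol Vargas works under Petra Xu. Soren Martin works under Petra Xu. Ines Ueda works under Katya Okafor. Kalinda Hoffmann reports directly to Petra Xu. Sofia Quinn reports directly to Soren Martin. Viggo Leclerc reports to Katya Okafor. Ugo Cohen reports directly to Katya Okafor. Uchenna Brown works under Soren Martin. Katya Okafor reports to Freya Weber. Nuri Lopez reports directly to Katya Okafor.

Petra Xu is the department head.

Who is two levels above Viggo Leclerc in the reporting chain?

Viggo Leclerc reports to Katya Okafor, and Katya Okafor reports to Freya Weber. So Viggo Leclerc's skip-level manager is Freya Weber.

Freya Weber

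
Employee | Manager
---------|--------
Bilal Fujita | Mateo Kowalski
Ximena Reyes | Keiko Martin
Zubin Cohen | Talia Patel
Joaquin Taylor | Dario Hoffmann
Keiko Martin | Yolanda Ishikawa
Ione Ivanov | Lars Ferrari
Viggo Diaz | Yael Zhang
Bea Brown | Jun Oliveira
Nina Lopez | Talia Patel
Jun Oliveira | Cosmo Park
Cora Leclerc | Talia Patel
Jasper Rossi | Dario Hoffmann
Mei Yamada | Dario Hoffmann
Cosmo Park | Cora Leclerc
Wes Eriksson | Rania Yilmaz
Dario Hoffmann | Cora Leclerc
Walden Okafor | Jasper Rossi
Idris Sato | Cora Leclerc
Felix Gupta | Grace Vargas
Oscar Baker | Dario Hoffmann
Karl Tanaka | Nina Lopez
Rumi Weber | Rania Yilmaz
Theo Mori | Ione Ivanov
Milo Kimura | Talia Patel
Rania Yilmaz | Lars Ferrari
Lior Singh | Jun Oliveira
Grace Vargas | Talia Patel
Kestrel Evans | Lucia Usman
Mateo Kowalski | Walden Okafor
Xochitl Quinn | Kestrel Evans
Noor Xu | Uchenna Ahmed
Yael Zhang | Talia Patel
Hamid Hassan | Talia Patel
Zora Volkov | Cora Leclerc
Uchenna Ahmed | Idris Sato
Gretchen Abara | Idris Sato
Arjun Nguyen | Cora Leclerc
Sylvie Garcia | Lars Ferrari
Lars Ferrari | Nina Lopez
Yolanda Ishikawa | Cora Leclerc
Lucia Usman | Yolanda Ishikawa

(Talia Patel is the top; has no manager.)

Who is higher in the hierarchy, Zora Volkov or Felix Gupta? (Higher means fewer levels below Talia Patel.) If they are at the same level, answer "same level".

Both Zora Volkov and Felix Gupta are 2 levels below Talia Patel.

same level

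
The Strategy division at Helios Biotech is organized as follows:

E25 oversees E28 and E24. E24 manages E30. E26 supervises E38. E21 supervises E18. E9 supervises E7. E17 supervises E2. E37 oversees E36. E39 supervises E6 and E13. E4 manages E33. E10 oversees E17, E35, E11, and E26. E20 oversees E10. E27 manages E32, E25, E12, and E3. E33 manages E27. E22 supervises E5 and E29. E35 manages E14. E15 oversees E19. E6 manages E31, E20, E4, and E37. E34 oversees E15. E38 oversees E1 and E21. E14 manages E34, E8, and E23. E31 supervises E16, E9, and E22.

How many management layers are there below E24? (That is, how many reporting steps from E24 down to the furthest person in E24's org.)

The longest chain under E24 runs E24 → E30, which is 1 level below E24.

1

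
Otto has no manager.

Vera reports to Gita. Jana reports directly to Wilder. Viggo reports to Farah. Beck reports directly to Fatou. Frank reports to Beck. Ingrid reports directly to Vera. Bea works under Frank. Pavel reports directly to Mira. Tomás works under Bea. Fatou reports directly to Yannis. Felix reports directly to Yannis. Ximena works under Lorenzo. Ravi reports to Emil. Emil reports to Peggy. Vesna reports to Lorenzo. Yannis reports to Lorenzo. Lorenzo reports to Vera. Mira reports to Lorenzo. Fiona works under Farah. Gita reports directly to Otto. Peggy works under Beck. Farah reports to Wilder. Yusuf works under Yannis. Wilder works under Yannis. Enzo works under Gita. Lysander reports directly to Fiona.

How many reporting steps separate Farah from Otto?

6

Chain from Farah up to Otto: Farah → Wilder → Yannis → Lorenzo → Vera → Gita → Otto. That is 6 steps up, so Farah is 6 levels below Otto.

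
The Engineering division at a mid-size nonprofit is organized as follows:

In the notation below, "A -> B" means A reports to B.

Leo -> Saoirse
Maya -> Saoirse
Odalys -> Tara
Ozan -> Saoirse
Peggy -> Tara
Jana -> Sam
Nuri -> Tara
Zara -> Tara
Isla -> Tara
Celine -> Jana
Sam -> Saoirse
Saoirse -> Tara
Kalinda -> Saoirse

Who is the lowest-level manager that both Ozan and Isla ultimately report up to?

Ozan's chain of managers is Saoirse, Tara. Isla's chain of managers is Tara. The first manager that appears in both chains is Tara.

Tara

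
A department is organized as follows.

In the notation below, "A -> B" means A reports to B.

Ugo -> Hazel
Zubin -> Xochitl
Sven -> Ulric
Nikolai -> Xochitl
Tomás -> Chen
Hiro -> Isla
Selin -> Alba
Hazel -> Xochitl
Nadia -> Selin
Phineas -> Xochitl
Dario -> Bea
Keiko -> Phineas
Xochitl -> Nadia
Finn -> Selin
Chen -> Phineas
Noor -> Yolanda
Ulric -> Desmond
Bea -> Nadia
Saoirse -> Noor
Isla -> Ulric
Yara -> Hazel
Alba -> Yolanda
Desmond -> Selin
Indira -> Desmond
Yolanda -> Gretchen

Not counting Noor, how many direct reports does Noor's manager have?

Noor reports to Yolanda. Yolanda's other direct reports are Alba — 1 peer.

1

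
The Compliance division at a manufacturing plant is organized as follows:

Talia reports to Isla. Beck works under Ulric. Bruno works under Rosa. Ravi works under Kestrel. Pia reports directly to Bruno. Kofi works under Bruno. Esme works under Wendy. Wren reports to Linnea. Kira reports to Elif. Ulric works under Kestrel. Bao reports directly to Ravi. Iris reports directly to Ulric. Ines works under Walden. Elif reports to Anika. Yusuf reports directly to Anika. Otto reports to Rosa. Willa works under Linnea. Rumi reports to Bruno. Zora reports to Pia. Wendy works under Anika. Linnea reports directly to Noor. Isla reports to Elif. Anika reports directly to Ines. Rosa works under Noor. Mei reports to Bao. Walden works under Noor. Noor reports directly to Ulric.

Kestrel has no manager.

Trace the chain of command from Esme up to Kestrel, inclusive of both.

Esme -> Wendy -> Anika -> Ines -> Walden -> Noor -> Ulric -> Kestrel

Esme reports to Wendy. Wendy reports to Anika. Anika reports to Ines. Ines reports to Walden. Walden reports to Noor. Noor reports to Ulric. Ulric reports to Kestrel. Kestrel is at the top.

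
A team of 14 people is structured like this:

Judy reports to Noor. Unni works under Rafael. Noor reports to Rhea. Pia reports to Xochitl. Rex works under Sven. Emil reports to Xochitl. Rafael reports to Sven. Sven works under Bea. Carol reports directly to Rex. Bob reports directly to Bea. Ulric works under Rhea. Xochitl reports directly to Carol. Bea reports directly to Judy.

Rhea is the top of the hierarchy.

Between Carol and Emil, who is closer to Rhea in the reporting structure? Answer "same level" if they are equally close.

Carol

Carol is 6 levels below Rhea; Emil is 8. Carol is higher.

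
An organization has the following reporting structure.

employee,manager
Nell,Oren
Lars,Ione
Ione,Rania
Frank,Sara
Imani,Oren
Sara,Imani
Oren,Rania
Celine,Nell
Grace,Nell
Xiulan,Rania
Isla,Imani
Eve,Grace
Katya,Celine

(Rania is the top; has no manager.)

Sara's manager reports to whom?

Sara reports to Imani, and Imani reports to Oren. So Sara's skip-level manager is Oren.

Oren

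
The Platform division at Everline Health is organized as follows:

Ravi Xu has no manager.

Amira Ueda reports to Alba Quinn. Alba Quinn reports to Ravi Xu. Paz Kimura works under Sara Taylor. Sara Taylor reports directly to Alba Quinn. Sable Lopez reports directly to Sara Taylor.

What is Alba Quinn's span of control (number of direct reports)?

2

Alba Quinn directly manages Amira Ueda, Sara Taylor. That is 2 direct reports.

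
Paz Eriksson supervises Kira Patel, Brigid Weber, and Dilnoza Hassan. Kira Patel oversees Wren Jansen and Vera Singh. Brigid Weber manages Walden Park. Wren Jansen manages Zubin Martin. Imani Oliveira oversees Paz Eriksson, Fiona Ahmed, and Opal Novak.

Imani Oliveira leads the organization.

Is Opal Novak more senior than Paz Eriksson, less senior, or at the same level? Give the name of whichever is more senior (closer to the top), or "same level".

same level

Both Opal Novak and Paz Eriksson are 1 level below Imani Oliveira.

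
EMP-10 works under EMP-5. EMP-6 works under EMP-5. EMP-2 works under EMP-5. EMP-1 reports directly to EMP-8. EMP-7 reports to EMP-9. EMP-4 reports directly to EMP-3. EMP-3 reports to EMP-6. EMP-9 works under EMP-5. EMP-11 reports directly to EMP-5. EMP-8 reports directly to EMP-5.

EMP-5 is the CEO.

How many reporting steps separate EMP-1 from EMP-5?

Chain from EMP-1 up to EMP-5: EMP-1 → EMP-8 → EMP-5. That is 2 steps up, so EMP-1 is 2 levels below EMP-5.

2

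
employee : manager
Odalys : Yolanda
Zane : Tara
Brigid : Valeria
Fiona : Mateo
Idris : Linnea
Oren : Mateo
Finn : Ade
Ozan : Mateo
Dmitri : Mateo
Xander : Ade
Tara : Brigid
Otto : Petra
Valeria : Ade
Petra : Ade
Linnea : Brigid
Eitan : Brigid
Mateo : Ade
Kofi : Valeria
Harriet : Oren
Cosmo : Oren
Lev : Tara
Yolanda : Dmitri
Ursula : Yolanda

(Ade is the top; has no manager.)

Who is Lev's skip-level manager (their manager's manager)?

Brigid

Lev reports to Tara, and Tara reports to Brigid. So Lev's skip-level manager is Brigid.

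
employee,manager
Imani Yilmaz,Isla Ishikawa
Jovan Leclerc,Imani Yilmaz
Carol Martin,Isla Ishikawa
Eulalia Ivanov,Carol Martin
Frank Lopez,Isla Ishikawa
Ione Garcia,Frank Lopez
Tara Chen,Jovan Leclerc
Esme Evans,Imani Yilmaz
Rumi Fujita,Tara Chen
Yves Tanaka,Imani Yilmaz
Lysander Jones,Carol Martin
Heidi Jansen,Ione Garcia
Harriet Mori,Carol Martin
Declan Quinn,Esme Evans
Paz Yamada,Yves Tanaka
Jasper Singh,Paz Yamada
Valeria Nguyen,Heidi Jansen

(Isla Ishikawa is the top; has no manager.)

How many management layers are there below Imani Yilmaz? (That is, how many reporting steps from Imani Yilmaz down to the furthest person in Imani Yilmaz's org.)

3

The longest chain under Imani Yilmaz runs Imani Yilmaz → Yves Tanaka → Paz Yamada → Jasper Singh, which is 3 levels below Imani Yilmaz.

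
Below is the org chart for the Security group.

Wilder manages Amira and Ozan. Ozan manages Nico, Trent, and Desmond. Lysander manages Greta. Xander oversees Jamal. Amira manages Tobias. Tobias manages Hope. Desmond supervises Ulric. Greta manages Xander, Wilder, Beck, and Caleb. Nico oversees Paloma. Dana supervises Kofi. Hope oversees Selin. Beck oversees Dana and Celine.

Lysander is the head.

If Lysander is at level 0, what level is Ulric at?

Chain from Ulric up to Lysander: Ulric → Desmond → Ozan → Wilder → Greta → Lysander. That is 5 steps up, so Ulric is 5 levels below Lysander.

5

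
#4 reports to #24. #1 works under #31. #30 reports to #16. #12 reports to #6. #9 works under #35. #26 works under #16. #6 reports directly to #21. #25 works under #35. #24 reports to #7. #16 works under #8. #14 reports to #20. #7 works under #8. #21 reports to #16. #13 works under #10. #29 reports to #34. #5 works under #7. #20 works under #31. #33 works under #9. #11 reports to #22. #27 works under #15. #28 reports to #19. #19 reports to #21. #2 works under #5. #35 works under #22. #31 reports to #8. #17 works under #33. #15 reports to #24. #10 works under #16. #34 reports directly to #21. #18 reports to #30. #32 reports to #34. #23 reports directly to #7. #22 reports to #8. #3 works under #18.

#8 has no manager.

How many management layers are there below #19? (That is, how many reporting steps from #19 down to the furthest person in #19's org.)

1

The longest chain under #19 runs #19 → #28, which is 1 level below #19.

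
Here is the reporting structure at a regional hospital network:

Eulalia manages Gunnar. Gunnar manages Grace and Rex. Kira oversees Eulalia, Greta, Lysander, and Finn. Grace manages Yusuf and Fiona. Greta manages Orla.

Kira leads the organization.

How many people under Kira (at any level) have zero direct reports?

The people in Kira's organization with no one reporting to them are Finn, Lysander, Orla, Rex, Fiona, Yusuf. That is 6.

6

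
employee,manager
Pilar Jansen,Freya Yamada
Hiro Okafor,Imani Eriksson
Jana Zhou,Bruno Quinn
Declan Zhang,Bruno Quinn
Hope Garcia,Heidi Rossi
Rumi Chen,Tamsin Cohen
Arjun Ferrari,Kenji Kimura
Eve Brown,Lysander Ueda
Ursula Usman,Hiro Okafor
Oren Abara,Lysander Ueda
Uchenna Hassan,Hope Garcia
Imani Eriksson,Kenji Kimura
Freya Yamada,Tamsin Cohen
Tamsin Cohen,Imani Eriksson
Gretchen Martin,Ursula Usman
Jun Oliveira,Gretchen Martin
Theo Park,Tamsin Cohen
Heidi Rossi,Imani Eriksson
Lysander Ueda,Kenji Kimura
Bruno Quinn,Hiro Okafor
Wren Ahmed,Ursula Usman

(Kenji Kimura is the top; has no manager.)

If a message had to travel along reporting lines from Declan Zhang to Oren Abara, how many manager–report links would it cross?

Declan Zhang is 4 levels below Kenji Kimura, and Oren Abara is 2 levels below Kenji Kimura (their lowest common manager). The shortest path runs up from Declan Zhang to Kenji Kimura and back down to Oren Abara: 4 + 2 = 6 links.

6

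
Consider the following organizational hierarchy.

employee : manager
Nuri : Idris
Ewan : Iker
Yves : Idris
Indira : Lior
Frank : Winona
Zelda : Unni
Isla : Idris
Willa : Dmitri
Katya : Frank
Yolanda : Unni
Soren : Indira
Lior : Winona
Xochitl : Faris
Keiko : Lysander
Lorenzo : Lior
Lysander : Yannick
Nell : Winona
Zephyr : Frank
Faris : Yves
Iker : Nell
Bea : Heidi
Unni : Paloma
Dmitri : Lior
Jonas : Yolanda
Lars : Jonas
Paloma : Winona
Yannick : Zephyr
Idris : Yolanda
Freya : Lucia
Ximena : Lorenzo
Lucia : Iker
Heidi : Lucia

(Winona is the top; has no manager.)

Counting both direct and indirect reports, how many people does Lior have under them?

6

Lior directly manages Dmitri, Indira, Lorenzo. Under Dmitri: Willa (1). Under Indira: Soren (1). Under Lorenzo: Ximena (1). So Lior's organization is 3 direct reports plus everyone under them: 2 + 2 + 2 = 6.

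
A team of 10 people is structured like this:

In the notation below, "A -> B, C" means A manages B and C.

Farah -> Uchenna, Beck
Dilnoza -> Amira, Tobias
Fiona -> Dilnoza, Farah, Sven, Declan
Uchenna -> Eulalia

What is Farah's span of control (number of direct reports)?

2

Farah directly manages Uchenna, Beck. That is 2 direct reports.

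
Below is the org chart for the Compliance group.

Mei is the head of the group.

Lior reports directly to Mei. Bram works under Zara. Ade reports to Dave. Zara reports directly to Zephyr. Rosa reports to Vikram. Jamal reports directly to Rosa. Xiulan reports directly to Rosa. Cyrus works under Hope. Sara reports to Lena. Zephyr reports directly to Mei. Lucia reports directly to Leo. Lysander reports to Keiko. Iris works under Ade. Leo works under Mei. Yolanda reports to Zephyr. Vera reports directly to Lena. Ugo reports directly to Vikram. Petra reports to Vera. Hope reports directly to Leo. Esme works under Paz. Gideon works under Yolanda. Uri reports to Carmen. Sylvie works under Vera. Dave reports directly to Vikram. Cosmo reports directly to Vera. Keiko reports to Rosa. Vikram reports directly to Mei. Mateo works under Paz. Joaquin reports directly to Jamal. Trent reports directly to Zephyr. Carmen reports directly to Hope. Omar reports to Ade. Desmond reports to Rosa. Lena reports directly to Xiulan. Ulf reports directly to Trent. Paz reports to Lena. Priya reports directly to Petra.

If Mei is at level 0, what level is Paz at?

5

Chain from Paz up to Mei: Paz → Lena → Xiulan → Rosa → Vikram → Mei. That is 5 steps up, so Paz is 5 levels below Mei.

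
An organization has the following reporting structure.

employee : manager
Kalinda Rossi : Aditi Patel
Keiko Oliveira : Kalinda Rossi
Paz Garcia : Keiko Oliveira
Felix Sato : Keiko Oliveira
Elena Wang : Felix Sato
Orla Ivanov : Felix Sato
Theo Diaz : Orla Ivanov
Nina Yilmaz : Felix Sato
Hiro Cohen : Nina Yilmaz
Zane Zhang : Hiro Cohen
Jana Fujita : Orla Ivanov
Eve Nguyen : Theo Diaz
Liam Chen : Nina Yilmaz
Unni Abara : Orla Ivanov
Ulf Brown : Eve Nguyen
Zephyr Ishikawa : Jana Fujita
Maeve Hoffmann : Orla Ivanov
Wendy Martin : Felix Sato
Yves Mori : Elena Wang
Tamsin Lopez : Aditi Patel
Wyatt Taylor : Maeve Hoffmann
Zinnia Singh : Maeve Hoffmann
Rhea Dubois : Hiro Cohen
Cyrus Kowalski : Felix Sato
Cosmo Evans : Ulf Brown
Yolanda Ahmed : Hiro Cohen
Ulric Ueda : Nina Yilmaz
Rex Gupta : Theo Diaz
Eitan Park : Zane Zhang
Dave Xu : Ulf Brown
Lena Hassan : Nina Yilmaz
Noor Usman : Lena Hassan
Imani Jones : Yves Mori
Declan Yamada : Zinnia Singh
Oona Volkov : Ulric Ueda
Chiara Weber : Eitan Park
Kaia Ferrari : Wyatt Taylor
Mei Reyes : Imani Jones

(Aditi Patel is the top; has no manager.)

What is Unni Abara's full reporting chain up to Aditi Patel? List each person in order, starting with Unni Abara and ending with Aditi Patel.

Unni Abara reports to Orla Ivanov. Orla Ivanov reports to Felix Sato. Felix Sato reports to Keiko Oliveira. Keiko Oliveira reports to Kalinda Rossi. Kalinda Rossi reports to Aditi Patel. Aditi Patel is at the top.

Unni Abara -> Orla Ivanov -> Felix Sato -> Keiko Oliveira -> Kalinda Rossi -> Aditi Patel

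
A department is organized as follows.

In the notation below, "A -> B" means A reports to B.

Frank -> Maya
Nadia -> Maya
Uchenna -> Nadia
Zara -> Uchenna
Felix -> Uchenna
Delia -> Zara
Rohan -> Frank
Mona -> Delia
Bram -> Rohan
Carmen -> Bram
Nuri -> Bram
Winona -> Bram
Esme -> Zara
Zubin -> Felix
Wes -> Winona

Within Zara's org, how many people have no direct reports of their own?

The people in Zara's organization with no one reporting to them are Esme, Mona. That is 2.

2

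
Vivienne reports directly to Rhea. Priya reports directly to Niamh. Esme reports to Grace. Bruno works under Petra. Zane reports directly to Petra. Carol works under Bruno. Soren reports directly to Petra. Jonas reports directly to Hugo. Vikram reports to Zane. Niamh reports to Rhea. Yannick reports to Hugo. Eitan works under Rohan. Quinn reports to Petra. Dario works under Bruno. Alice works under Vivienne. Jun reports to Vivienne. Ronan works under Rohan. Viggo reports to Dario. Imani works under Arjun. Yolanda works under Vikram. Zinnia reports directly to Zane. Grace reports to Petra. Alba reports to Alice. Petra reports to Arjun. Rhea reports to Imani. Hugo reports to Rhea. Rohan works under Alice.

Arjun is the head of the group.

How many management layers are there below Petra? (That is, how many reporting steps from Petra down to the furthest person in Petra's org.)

The longest chain under Petra runs Petra → Bruno → Dario → Viggo, which is 3 levels below Petra.

3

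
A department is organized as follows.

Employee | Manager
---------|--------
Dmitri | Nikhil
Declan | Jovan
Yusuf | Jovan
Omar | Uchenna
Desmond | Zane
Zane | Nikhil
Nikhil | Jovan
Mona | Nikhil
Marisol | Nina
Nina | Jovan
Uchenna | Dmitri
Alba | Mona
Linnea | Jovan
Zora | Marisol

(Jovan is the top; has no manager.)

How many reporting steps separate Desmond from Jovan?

3

Chain from Desmond up to Jovan: Desmond → Zane → Nikhil → Jovan. That is 3 steps up, so Desmond is 3 levels below Jovan.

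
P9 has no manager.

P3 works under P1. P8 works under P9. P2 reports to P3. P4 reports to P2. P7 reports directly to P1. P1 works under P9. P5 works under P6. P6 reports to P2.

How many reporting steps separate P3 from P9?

2

Chain from P3 up to P9: P3 → P1 → P9. That is 2 steps up, so P3 is 2 levels below P9.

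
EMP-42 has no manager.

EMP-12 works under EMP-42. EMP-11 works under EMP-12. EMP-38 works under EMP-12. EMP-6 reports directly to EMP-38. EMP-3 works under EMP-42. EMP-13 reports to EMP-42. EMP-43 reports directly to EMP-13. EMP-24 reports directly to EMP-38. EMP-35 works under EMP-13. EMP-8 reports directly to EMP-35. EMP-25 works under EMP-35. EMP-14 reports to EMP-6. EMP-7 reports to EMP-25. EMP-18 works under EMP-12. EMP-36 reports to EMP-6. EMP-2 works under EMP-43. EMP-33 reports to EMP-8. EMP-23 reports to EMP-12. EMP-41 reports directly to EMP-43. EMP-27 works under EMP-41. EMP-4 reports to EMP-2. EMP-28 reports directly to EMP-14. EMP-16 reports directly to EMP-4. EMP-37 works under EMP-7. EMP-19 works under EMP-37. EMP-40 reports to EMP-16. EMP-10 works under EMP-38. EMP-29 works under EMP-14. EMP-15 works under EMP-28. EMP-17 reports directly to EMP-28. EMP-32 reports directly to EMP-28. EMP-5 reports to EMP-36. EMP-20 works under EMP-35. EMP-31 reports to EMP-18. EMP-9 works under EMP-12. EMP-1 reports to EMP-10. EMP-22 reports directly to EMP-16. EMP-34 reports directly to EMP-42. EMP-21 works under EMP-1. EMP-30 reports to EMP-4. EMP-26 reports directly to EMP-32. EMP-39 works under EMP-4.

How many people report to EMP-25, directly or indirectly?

3

EMP-25 directly manages EMP-7. Under EMP-7: EMP-37, EMP-19 (2). That's 3 in total.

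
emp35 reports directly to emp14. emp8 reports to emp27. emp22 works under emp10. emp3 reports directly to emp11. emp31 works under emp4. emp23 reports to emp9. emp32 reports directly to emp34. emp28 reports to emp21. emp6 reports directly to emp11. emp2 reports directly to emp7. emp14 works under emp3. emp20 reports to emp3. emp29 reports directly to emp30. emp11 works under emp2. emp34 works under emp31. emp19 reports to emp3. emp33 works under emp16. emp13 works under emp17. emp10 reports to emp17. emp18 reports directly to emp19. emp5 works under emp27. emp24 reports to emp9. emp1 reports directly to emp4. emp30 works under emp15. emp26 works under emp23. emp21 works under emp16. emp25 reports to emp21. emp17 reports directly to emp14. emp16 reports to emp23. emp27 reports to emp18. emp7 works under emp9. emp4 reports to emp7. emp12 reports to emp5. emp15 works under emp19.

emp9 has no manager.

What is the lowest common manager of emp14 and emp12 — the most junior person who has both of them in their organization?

emp14's chain of managers is emp3, emp11, emp2, emp7, emp9. emp12's chain of managers is emp5, emp27, emp18, emp19, emp3, emp11, emp2, emp7, emp9. The first manager that appears in both chains is emp3.

emp3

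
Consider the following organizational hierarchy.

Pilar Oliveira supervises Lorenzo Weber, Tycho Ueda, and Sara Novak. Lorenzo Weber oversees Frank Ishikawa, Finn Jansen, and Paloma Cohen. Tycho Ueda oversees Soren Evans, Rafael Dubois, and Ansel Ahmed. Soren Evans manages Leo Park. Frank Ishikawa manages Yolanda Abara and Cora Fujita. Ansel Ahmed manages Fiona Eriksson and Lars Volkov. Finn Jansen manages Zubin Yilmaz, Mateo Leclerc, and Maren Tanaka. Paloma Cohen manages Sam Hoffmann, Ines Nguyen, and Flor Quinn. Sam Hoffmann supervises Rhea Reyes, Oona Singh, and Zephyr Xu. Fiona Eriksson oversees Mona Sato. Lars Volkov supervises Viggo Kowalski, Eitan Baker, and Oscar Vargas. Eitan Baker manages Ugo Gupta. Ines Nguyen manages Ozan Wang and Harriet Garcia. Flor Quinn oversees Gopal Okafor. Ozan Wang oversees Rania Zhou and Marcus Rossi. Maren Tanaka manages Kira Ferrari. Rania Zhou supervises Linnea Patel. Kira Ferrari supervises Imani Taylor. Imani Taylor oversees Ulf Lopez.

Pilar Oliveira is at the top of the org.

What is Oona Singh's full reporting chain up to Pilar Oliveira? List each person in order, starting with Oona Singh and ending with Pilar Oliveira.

Oona Singh reports to Sam Hoffmann. Sam Hoffmann reports to Paloma Cohen. Paloma Cohen reports to Lorenzo Weber. Lorenzo Weber reports to Pilar Oliveira. Pilar Oliveira is at the top.

Oona Singh -> Sam Hoffmann -> Paloma Cohen -> Lorenzo Weber -> Pilar Oliveira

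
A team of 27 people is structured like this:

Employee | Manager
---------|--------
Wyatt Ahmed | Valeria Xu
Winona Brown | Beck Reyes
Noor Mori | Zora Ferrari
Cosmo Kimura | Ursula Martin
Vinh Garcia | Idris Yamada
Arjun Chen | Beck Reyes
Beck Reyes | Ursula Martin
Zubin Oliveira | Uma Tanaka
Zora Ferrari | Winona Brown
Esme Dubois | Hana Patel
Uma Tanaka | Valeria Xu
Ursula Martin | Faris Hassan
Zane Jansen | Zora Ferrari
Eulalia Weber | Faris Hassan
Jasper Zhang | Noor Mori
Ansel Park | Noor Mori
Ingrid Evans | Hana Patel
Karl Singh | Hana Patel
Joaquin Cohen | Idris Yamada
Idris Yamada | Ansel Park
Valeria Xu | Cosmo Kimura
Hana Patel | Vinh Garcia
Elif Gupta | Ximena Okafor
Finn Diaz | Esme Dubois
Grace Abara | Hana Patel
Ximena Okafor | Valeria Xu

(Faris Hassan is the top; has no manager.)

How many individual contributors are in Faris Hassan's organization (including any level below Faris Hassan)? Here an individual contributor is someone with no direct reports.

12

The people in Faris Hassan's organization with no one reporting to them are Eulalia Weber, Arjun Chen, Zane Jansen, Jasper Zhang, Grace Abara, Karl Singh, Finn Diaz, Ingrid Evans, Joaquin Cohen, Wyatt Ahmed, Elif Gupta, Zubin Oliveira. That is 12.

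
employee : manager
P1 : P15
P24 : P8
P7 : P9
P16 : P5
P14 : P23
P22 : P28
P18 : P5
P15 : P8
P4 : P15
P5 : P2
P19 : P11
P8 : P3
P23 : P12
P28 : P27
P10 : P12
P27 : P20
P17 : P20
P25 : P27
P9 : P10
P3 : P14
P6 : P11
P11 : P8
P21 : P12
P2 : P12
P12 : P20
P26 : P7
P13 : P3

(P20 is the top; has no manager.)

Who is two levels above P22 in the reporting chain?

P27

P22 reports to P28, and P28 reports to P27. So P22's skip-level manager is P27.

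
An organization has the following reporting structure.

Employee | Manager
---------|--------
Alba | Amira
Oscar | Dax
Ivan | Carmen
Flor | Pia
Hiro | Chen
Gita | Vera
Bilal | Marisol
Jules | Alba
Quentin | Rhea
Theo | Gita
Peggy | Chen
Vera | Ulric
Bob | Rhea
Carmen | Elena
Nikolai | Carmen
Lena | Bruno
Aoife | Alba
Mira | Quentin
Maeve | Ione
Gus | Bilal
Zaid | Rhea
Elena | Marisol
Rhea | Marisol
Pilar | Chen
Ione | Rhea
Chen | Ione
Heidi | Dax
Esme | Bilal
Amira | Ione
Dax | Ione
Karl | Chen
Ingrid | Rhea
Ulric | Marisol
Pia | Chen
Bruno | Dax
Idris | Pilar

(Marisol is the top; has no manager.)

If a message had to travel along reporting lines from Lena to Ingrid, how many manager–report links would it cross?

Lena is 4 levels below Rhea, and Ingrid is 1 level below Rhea (their lowest common manager). The shortest path runs up from Lena to Rhea and back down to Ingrid: 4 + 1 = 5 links.

5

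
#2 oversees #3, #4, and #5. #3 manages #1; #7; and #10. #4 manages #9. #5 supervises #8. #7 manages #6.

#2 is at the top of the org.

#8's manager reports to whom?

#2

#8 reports to #5, and #5 reports to #2. So #8's skip-level manager is #2.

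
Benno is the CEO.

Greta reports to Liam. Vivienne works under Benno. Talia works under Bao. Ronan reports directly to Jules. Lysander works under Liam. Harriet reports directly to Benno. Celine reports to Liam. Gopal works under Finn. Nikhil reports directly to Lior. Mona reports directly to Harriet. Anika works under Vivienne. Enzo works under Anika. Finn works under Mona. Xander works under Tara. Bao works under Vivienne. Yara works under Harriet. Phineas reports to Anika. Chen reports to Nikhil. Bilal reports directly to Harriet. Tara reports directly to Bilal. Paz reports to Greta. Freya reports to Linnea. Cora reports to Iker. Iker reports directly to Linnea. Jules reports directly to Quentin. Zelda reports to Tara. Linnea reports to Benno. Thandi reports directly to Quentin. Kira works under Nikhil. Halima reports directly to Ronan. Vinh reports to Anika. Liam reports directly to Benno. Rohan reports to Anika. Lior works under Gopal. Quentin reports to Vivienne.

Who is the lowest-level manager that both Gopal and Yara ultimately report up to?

Gopal's chain of managers is Finn, Mona, Harriet, Benno. Yara's chain of managers is Harriet, Benno. The first manager that appears in both chains is Harriet.

Harriet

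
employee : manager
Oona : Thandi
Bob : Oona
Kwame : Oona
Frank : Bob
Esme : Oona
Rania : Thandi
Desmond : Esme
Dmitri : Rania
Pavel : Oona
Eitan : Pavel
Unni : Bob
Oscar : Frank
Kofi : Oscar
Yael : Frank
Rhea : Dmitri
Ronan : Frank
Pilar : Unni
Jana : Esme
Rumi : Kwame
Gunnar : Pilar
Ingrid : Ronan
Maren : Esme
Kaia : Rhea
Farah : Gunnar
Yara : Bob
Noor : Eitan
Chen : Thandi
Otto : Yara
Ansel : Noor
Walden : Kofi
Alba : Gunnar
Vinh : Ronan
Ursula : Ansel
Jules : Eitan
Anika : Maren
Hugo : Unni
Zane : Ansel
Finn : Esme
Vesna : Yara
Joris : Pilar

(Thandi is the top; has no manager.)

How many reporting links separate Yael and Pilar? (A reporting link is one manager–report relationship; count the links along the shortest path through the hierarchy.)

Yael is 2 levels below Bob, and Pilar is 2 levels below Bob (their lowest common manager). The shortest path runs up from Yael to Bob and back down to Pilar: 2 + 2 = 4 links.

4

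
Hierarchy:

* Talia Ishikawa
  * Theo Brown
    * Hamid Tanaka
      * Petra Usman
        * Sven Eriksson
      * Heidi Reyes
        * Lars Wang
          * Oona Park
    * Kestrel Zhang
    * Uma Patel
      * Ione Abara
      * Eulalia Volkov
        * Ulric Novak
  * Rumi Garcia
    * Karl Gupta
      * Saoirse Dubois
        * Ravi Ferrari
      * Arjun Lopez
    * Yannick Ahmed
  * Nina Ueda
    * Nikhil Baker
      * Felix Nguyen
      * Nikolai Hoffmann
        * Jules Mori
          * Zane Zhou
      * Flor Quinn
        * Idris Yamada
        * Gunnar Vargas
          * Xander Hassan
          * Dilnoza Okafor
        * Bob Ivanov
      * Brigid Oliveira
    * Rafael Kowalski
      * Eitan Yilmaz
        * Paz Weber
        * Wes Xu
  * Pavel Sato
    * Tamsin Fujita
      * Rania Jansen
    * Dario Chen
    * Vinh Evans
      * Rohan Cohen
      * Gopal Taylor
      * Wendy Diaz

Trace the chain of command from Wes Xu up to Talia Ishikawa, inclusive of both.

Wes Xu -> Eitan Yilmaz -> Rafael Kowalski -> Nina Ueda -> Talia Ishikawa

Wes Xu reports to Eitan Yilmaz. Eitan Yilmaz reports to Rafael Kowalski. Rafael Kowalski reports to Nina Ueda. Nina Ueda reports to Talia Ishikawa. Talia Ishikawa is at the top.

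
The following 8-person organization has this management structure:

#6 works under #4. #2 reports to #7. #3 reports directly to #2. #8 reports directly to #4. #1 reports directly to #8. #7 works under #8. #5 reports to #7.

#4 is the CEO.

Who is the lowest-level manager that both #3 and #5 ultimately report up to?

#7

#3's chain of managers is #2, #7, #8, #4. #5's chain of managers is #7, #8, #4. The first manager that appears in both chains is #7.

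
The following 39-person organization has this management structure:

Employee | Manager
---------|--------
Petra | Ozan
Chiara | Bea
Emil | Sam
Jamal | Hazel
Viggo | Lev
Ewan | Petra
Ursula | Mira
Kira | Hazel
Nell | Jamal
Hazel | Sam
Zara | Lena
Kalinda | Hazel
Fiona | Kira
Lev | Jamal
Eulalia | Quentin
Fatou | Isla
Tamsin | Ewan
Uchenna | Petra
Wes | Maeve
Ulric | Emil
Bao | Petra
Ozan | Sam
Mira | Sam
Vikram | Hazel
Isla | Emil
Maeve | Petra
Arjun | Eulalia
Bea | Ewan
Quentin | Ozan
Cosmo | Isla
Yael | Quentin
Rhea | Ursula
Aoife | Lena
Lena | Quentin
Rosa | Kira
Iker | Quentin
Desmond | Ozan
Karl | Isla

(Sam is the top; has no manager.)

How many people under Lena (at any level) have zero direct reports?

2

The people in Lena's organization with no one reporting to them are Zara, Aoife. That is 2.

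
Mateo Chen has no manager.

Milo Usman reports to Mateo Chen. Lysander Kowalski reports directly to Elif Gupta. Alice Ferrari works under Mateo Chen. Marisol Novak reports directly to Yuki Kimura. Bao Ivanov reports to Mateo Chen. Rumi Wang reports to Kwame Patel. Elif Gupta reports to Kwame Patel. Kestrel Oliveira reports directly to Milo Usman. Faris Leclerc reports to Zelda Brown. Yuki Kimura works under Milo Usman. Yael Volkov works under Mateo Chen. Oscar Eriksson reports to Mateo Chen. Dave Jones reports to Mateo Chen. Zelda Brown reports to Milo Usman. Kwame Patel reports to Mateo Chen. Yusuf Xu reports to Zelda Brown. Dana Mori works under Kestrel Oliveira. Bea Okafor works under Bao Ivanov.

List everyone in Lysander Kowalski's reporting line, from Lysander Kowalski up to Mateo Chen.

Lysander Kowalski reports to Elif Gupta. Elif Gupta reports to Kwame Patel. Kwame Patel reports to Mateo Chen. Mateo Chen is at the top.

Lysander Kowalski -> Elif Gupta -> Kwame Patel -> Mateo Chen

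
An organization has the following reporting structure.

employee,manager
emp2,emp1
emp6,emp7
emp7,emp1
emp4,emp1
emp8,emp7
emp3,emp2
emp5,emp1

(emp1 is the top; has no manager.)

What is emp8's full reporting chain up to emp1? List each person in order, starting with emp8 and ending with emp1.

emp8 reports to emp7. emp7 reports to emp1. emp1 is at the top.

emp8 -> emp7 -> emp1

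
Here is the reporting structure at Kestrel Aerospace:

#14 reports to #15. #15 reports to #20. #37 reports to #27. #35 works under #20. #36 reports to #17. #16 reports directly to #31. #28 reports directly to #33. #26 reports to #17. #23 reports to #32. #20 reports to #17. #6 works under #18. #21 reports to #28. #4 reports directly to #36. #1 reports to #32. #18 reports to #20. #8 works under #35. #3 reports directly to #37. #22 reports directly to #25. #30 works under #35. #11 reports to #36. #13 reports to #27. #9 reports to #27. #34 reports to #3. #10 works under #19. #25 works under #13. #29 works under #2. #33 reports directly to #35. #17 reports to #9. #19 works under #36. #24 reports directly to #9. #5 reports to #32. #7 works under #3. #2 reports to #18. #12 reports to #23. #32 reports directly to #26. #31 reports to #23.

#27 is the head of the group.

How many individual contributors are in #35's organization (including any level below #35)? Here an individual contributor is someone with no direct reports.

The people in #35's organization with no one reporting to them are #30, #8, #21. That is 3.

3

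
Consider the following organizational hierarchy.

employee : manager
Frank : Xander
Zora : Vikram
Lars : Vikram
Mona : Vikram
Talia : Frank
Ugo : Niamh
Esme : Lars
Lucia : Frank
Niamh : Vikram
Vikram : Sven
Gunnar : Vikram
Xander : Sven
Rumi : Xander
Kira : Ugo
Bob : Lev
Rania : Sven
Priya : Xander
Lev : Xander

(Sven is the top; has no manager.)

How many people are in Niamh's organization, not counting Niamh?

Niamh directly manages Ugo. Under Ugo: Kira (1). That's 2 in total.

2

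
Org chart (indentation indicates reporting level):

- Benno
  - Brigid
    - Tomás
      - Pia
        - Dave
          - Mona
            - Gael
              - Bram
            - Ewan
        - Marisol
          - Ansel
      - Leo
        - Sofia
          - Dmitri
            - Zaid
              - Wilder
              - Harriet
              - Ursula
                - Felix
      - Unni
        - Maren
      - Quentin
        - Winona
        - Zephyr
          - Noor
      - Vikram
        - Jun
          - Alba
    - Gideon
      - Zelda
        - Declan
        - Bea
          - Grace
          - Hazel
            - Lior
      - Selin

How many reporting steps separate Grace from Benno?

Chain from Grace up to Benno: Grace → Bea → Zelda → Gideon → Brigid → Benno. That is 5 steps up, so Grace is 5 levels below Benno.

5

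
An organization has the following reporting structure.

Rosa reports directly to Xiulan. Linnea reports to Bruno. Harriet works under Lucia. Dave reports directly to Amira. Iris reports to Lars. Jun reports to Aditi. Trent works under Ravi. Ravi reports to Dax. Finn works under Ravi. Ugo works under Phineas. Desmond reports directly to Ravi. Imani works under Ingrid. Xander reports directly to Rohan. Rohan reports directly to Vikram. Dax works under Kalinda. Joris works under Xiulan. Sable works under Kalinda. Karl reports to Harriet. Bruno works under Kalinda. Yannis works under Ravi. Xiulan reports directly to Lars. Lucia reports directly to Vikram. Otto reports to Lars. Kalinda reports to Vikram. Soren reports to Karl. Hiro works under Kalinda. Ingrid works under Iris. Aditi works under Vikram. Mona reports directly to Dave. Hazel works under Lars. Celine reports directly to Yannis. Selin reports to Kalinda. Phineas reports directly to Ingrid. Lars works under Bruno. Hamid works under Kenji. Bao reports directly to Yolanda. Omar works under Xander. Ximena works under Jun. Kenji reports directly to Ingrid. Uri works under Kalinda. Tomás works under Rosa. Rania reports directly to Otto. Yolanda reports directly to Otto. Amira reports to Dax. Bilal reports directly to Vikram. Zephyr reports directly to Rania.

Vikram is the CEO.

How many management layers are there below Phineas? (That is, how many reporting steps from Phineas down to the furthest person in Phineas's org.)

1

The longest chain under Phineas runs Phineas → Ugo, which is 1 level below Phineas.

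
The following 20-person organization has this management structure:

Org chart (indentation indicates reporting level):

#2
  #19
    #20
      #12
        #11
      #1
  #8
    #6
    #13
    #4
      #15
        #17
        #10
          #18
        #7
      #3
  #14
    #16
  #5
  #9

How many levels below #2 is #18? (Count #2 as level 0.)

Chain from #18 up to #2: #18 → #10 → #15 → #4 → #8 → #2. That is 5 steps up, so #18 is 5 levels below #2.

5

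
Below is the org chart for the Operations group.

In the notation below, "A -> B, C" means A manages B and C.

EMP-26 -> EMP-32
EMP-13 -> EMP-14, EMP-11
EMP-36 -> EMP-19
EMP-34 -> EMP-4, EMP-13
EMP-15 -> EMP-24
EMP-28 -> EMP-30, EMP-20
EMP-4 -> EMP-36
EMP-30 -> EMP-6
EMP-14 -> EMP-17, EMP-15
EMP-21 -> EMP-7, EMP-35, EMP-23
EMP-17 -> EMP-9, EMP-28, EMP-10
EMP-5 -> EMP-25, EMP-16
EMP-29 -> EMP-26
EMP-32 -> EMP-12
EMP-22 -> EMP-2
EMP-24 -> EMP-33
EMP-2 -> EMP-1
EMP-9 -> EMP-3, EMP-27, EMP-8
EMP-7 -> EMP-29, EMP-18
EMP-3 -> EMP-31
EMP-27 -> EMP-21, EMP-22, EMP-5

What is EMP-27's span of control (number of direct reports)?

3

EMP-27 directly manages EMP-21, EMP-22, EMP-5. That is 3 direct reports.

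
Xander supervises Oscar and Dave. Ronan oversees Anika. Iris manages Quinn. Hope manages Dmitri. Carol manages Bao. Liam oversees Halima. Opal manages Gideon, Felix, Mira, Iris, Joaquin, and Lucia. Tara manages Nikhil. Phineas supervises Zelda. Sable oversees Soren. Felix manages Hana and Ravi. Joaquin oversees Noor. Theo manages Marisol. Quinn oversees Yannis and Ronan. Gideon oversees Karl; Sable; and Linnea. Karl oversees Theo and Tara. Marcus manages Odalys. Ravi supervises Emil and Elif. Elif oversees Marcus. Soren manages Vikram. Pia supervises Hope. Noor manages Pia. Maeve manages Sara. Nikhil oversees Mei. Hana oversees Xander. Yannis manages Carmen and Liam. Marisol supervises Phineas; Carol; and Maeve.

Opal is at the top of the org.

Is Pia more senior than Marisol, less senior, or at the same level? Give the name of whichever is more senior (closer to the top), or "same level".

Pia is 3 levels below Opal; Marisol is 4. Pia is higher.

Pia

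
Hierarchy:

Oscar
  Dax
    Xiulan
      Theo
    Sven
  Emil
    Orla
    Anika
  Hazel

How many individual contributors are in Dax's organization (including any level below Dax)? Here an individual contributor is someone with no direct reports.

2

The people in Dax's organization with no one reporting to them are Sven, Theo. That is 2.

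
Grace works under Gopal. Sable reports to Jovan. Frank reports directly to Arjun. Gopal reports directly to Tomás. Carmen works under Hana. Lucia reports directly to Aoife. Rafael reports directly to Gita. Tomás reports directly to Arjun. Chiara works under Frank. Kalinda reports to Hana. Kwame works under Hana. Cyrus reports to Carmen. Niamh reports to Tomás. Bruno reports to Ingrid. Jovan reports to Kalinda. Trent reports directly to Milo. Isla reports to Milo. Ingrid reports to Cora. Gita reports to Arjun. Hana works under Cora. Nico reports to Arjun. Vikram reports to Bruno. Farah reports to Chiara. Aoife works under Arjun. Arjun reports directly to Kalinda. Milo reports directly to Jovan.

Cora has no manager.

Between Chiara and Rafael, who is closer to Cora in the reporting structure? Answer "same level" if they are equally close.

same level

Both Chiara and Rafael are 5 levels below Cora.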